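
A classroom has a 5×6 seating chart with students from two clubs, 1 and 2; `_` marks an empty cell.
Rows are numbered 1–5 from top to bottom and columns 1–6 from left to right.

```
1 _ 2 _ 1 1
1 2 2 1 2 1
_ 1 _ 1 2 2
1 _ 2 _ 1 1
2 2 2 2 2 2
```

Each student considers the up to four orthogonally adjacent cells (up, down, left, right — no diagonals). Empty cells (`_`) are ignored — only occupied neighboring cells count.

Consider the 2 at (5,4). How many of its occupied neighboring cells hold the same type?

2

Occupied neighbors of (5,4): (5,3)=2, (5,5)=2.
Same type (2): 2 of 2.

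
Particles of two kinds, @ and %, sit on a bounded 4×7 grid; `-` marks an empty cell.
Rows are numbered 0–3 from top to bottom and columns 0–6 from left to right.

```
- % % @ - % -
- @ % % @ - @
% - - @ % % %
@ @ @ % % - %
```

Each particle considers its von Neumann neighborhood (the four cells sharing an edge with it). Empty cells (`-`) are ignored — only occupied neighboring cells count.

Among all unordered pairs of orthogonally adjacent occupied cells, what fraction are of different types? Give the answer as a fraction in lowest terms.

Scan each occupied cell's neighbors to the right and below so each pair is counted once.
Row 0: %(0,1)–%(0,2)= %(0,1)–@(1,1)≠ %(0,2)–@(0,3)≠ %(0,2)–%(1,2)= @(0,3)–%(1,3)≠  → 3/5 unlike.
Row 1: @(1,1)–%(1,2)≠ %(1,2)–%(1,3)= %(1,3)–@(1,4)≠ %(1,3)–@(2,3)≠ @(1,4)–%(2,4)≠ @(1,6)–%(2,6)≠  → 5/6 unlike.
Row 2: %(2,0)–@(3,0)≠ @(2,3)–%(2,4)≠ @(2,3)–%(3,3)≠ %(2,4)–%(2,5)= %(2,4)–%(3,4)= %(2,5)–%(2,6)= %(2,6)–%(3,6)=  → 3/7 unlike.
Row 3: @(3,0)–@(3,1)= @(3,1)–@(3,2)= @(3,2)–%(3,3)≠ %(3,3)–%(3,4)=  → 1/4 unlike.
Total adjacent occupied pairs: 22; unlike-type pairs: 12.
12/22 reduces to 6/11.

6/11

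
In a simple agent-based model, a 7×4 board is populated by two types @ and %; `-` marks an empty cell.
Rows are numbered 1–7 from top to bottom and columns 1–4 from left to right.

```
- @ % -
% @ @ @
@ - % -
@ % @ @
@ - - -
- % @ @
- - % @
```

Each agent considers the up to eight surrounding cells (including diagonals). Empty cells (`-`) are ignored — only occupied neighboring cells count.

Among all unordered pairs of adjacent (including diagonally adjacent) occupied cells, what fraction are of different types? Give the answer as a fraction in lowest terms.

Scan each occupied cell's neighbors to the right and below (and the two forward diagonals) so each pair is counted once.
Row 1: @(1,2)–%(1,3)≠ @(1,2)–@(2,2)= @(1,2)–@(2,3)= @(1,2)–%(2,1)≠ %(1,3)–@(2,3)≠ %(1,3)–@(2,4)≠ %(1,3)–@(2,2)≠  → 5/7 unlike.
Row 2: %(2,1)–@(2,2)≠ %(2,1)–@(3,1)≠ @(2,2)–@(2,3)= @(2,2)–%(3,3)≠ @(2,2)–@(3,1)= @(2,3)–@(2,4)= @(2,3)–%(3,3)≠ @(2,4)–%(3,3)≠  → 5/8 unlike.
Row 3: @(3,1)–@(4,1)= @(3,1)–%(4,2)≠ %(3,3)–@(4,3)≠ %(3,3)–@(4,4)≠ %(3,3)–%(4,2)=  → 3/5 unlike.
Row 4: @(4,1)–%(4,2)≠ @(4,1)–@(5,1)= %(4,2)–@(4,3)≠ %(4,2)–@(5,1)≠ @(4,3)–@(4,4)=  → 3/5 unlike.
Row 5: @(5,1)–%(6,2)≠  → 1/1 unlike.
Row 6: %(6,2)–@(6,3)≠ %(6,2)–%(7,3)= @(6,3)–@(6,4)= @(6,3)–%(7,3)≠ @(6,3)–@(7,4)= @(6,4)–@(7,4)= @(6,4)–%(7,3)≠  → 3/7 unlike.
Row 7: %(7,3)–@(7,4)≠  → 1/1 unlike.
Total adjacent occupied pairs: 34; unlike-type pairs: 21.
21/34 is already in lowest terms.

21/34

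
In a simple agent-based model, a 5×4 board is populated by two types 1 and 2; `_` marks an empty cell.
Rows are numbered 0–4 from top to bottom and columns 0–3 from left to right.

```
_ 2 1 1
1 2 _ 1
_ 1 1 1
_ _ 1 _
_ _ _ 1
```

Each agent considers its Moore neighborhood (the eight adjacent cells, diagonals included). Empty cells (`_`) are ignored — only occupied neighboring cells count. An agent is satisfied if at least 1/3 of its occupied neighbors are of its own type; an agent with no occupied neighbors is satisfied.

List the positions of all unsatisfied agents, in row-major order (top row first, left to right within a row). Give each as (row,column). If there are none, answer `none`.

(1,1)

Row 0: (0,1)2 1/3 satisfied · (0,2)1 2/4 satisfied · (0,3)1 2/2 satisfied
Row 1: (1,0)1 1/3 satisfied · (1,1)2 1/5 not · (1,3)1 4/4 satisfied
Row 2: (2,1)1 3/4 satisfied · (2,2)1 4/5 satisfied · (2,3)1 3/3 satisfied
Row 3: (3,2)1 4/4 satisfied
Row 4: (4,3)1 1/1 satisfied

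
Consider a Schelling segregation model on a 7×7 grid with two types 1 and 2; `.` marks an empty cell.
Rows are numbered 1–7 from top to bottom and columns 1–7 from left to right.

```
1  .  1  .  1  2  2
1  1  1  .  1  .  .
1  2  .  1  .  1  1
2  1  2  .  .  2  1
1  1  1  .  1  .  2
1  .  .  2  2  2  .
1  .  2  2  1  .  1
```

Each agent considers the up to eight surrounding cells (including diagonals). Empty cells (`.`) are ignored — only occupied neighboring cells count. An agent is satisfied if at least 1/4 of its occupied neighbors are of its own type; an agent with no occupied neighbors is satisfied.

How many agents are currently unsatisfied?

6

Row 1: (1,1)1 2/2 ok · (1,3)1 2/2 ok · (1,5)1 1/2 ok · (1,6)2 1/3 ok · (1,7)2 1/1 ok
Row 2: (2,1)1 3/4 ok · (2,2)1 5/6 ok · (2,3)1 3/4 ok · (2,5)1 3/4 ok
Row 3: (3,1)1 3/5 ok · (3,2)2 2/7 ok · (3,4)1 2/3 ok · (3,6)1 3/4 ok · (3,7)1 2/3 ok
Row 4: (4,1)2 1/5 unhappy · (4,2)1 4/7 ok · (4,3)2 1/5 unhappy · (4,6)2 1/5 unhappy · (4,7)1 2/4 ok
Row 5: (5,1)1 3/4 ok · (5,2)1 4/6 ok · (5,3)1 2/4 ok · (5,5)1 0/4 unhappy · (5,7)2 2/3 ok
Row 6: (6,1)1 3/3 ok · (6,4)2 3/6 ok · (6,5)2 3/5 ok · (6,6)2 2/5 ok
Row 7: (7,1)1 1/1 ok · (7,3)2 2/2 ok · (7,4)2 3/4 ok · (7,5)1 0/4 unhappy · (7,7)1 0/1 unhappy
Unsatisfied: (4,1), (4,3), (4,6), (5,5), (7,5), (7,7) — 6 in total.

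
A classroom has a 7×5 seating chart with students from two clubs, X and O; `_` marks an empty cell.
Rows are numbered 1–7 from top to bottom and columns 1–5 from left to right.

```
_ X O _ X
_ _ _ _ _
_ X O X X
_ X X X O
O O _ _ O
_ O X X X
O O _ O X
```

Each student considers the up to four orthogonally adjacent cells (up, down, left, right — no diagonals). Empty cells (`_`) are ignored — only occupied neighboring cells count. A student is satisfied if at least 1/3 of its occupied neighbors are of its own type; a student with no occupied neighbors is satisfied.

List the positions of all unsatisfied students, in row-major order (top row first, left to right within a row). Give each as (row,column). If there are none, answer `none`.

(1,2), (1,3), (3,3), (7,4)

Row 1: (1,2)X 0/1 not · (1,3)O 0/1 not · (1,5)X 0/0 satisfied
Row 3: (3,2)X 1/2 satisfied · (3,3)O 0/3 not · (3,4)X 2/3 satisfied · (3,5)X 1/2 satisfied
Row 4: (4,2)X 2/3 satisfied · (4,3)X 2/3 satisfied · (4,4)X 2/3 satisfied · (4,5)O 1/3 satisfied
Row 5: (5,1)O 1/1 satisfied · (5,2)O 2/3 satisfied · (5,5)O 1/2 satisfied
Row 6: (6,2)O 2/3 satisfied · (6,3)X 1/2 satisfied · (6,4)X 2/3 satisfied · (6,5)X 2/3 satisfied
Row 7: (7,1)O 1/1 satisfied · (7,2)O 2/2 satisfied · (7,4)O 0/2 not · (7,5)X 1/2 satisfied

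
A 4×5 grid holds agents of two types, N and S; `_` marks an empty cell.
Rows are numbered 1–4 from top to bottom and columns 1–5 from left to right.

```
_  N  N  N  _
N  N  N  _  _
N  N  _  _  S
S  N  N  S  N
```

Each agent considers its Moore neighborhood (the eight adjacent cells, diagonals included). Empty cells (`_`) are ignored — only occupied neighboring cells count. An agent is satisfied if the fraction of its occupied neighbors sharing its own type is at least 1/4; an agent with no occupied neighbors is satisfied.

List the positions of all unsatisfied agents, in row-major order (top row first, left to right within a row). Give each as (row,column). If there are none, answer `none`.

Row 1: (1,2)N 4/4 satisfied · (1,3)N 4/4 satisfied · (1,4)N 2/2 satisfied
Row 2: (2,1)N 4/4 satisfied · (2,2)N 6/6 satisfied · (2,3)N 5/5 satisfied
Row 3: (3,1)N 4/5 satisfied · (3,2)N 6/7 satisfied · (3,5)S 1/2 satisfied
Row 4: (4,1)S 0/3 not · (4,2)N 3/4 satisfied · (4,3)N 2/3 satisfied · (4,4)S 1/3 satisfied · (4,5)N 0/2 not

(4,1), (4,5)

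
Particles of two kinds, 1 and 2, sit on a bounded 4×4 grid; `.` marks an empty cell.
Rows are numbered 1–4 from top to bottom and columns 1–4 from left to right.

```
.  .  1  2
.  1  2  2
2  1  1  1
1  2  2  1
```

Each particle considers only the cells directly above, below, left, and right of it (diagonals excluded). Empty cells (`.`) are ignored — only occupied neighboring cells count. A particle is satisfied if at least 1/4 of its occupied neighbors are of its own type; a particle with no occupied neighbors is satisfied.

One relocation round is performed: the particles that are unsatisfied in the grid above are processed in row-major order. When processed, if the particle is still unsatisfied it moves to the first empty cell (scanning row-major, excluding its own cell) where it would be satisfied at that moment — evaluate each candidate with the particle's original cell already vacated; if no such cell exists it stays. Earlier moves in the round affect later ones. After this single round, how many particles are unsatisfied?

0

Initially unsatisfied (in order): (1,3), (3,1), (4,1).
  (1,3) → (1,1).
  (3,1) → (1,3).
  (4,1) → (1,2).
Resulting grid:
1 1 2 2
. 1 2 2
. 1 1 1
. 2 2 1
All satisfied now.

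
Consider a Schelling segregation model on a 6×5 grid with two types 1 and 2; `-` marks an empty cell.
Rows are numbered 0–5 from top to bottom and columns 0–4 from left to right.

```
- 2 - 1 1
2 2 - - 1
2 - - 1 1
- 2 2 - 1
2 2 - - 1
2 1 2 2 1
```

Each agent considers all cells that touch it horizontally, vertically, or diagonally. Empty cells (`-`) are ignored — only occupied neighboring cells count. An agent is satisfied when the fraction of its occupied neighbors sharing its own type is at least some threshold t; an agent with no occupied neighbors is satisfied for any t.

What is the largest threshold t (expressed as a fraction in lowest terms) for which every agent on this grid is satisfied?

(0,1)2 2/2
(0,3)1 2/2
(0,4)1 2/2
(1,0)2 3/3
(1,1)2 3/3
(1,4)1 4/4
(2,0)2 3/3
(2,3)1 3/4
(2,4)1 3/3
(3,1)2 4/4
(3,2)2 2/3
(3,4)1 3/3
(4,0)2 3/4
(4,1)2 5/6
(4,4)1 2/3
(5,0)2 2/3
(5,1)1 0/4
(5,2)2 2/3
(5,3)2 1/3
(5,4)1 1/2
The smallest same-type fraction is 0/4 at (5,1), which reduces to 0/1. Any threshold above that leaves this agent unsatisfied.

0/1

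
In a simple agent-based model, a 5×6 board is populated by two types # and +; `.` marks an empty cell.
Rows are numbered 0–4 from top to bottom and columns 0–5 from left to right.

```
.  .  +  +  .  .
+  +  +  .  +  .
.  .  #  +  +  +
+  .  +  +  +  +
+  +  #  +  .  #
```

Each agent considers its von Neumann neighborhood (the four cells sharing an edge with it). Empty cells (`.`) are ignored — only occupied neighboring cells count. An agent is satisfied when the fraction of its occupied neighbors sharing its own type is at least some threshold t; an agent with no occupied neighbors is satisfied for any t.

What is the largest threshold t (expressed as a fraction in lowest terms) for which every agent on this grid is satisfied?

0/1

Row 0: (0,2)+ 2/2 · (0,3)+ 1/1
Row 1: (1,0)+ 1/1 · (1,1)+ 2/2 · (1,2)+ 2/3 · (1,4)+ 1/1
Row 2: (2,2)# 0/3 · (2,3)+ 2/3 · (2,4)+ 4/4 · (2,5)+ 2/2
Row 3: (3,0)+ 1/1 · (3,2)+ 1/3 · (3,3)+ 4/4 · (3,4)+ 3/3 · (3,5)+ 2/3
Row 4: (4,0)+ 2/2 · (4,1)+ 1/2 · (4,2)# 0/3 · (4,3)+ 1/2 · (4,5)# 0/1
The smallest same-type fraction is 0/3 at (2,2), which reduces to 0/1. Any threshold above that leaves this agent unsatisfied.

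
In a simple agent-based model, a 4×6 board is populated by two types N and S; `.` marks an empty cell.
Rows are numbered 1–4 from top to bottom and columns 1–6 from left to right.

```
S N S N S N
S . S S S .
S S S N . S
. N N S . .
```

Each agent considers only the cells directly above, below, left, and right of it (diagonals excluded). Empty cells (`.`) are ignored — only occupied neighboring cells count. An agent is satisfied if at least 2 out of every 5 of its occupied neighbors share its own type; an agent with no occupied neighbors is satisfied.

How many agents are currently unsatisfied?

8

Row 1: (1,1)S 1/2 ✓ · (1,2)N 0/2 ✗ · (1,3)S 1/3 ✗ · (1,4)N 0/3 ✗ · (1,5)S 1/3 ✗ · (1,6)N 0/1 ✗
Row 2: (2,1)S 2/2 ✓ · (2,3)S 3/3 ✓ · (2,4)S 2/4 ✓ · (2,5)S 2/2 ✓
Row 3: (3,1)S 2/2 ✓ · (3,2)S 2/3 ✓ · (3,3)S 2/4 ✓ · (3,4)N 0/3 ✗ · (3,6)S 0/0 ✓
Row 4: (4,2)N 1/2 ✓ · (4,3)N 1/3 ✗ · (4,4)S 0/2 ✗
Unsatisfied: (1,2), (1,3), (1,4), (1,5), (1,6), (3,4), (4,3), (4,4) — 8 in total.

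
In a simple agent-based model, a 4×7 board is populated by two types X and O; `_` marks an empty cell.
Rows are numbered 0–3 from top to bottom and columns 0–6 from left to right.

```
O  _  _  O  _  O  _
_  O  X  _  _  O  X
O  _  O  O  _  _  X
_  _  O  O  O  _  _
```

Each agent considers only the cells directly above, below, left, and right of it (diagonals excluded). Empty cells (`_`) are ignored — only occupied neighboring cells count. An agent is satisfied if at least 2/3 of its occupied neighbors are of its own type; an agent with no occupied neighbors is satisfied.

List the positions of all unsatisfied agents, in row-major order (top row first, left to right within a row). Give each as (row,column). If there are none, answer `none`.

(1,1), (1,2), (1,5), (1,6)

(0,0)O 0/0 ✓
(0,3)O 0/0 ✓
(0,5)O 1/1 ✓
(1,1)O 0/1 ✗
(1,2)X 0/2 ✗
(1,5)O 1/2 ✗
(1,6)X 1/2 ✗
(2,0)O 0/0 ✓
(2,2)O 2/3 ✓
(2,3)O 2/2 ✓
(2,6)X 1/1 ✓
(3,2)O 2/2 ✓
(3,3)O 3/3 ✓
(3,4)O 1/1 ✓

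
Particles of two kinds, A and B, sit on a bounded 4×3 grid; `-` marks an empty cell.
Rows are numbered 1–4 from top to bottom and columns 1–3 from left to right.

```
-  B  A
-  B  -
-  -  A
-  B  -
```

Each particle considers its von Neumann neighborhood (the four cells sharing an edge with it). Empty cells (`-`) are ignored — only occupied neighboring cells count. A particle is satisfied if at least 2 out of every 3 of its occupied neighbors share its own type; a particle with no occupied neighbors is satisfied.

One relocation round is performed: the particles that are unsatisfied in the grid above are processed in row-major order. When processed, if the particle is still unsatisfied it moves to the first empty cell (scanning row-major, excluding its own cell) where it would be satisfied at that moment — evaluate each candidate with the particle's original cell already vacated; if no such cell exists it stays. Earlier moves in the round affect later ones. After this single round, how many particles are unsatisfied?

Initially unsatisfied (in order): (1,2), (1,3).
  (1,2) → (1,1).
  (1,3): now satisfied by earlier moves; stays.
Resulting grid:
B - A
- B -
- - A
- B -
All satisfied now.

0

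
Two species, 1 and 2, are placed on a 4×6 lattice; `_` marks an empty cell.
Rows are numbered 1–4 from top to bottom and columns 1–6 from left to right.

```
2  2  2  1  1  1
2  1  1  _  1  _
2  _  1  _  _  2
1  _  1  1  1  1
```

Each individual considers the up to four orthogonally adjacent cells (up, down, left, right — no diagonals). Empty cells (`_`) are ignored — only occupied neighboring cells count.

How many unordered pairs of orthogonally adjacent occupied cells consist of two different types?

6

Scan each occupied cell's neighbors to the right and below so each pair is counted once.
Row 1: 2(1,1)–2(1,2)= 2(1,1)–2(2,1)= 2(1,2)–2(1,3)= 2(1,2)–1(2,2)≠ 2(1,3)–1(1,4)≠ 2(1,3)–1(2,3)≠ 1(1,4)–1(1,5)= 1(1,5)–1(1,6)= 1(1,5)–1(2,5)=  → 3/9 unlike.
Row 2: 2(2,1)–1(2,2)≠ 2(2,1)–2(3,1)= 1(2,2)–1(2,3)= 1(2,3)–1(3,3)=  → 1/4 unlike.
Row 3: 2(3,1)–1(4,1)≠ 1(3,3)–1(4,3)= 2(3,6)–1(4,6)≠  → 2/3 unlike.
Row 4: 1(4,3)–1(4,4)= 1(4,4)–1(4,5)= 1(4,5)–1(4,6)=  → 0/3 unlike.
Total adjacent occupied pairs: 19; unlike-type pairs: 6.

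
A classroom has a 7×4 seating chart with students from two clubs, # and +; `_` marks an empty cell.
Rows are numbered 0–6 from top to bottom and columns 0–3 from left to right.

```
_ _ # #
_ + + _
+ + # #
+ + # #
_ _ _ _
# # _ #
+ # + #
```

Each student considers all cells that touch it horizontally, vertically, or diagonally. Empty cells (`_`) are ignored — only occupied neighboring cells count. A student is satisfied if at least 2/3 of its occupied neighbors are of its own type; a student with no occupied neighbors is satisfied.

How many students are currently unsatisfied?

13

(0,2)# 1/3 ✗
(0,3)# 1/2 ✗
(1,1)+ 3/5 ✗
(1,2)+ 2/6 ✗
(2,0)+ 4/4 ✓
(2,1)+ 5/7 ✓
(2,2)# 3/7 ✗
(2,3)# 3/4 ✓
(3,0)+ 3/3 ✓
(3,1)+ 3/5 ✗
(3,2)# 3/5 ✗
(3,3)# 3/3 ✓
(5,0)# 2/3 ✓
(5,1)# 2/4 ✗
(5,3)# 1/2 ✗
(6,0)+ 0/3 ✗
(6,1)# 2/4 ✗
(6,2)+ 0/4 ✗
(6,3)# 1/2 ✗
Unsatisfied: (0,2), (0,3), (1,1), (1,2), (2,2), (3,1), (3,2), (5,1), (5,3), (6,0), (6,1), (6,2), (6,3) — 13 in total.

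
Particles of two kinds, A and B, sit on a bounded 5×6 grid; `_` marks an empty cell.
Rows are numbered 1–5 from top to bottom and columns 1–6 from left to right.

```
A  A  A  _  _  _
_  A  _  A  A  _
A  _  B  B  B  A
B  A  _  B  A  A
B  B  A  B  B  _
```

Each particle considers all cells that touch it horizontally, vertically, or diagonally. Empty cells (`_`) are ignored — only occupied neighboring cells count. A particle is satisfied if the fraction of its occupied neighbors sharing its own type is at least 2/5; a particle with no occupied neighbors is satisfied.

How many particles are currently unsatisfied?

4

(1,1)A 2/2 ✓
(1,2)A 3/3 ✓
(1,3)A 3/3 ✓
(2,2)A 4/5 ✓
(2,4)A 2/5 ✓
(2,5)A 2/4 ✓
(3,1)A 2/3 ✓
(3,3)B 2/5 ✓
(3,4)B 3/6 ✓
(3,5)B 2/7 ✗
(3,6)A 3/4 ✓
(4,1)B 2/4 ✓
(4,2)A 2/6 ✗
(4,4)B 5/7 ✓
(4,5)A 2/7 ✗
(4,6)A 2/4 ✓
(5,1)B 2/3 ✓
(5,2)B 2/4 ✓
(5,3)A 1/4 ✗
(5,4)B 2/4 ✓
(5,5)B 2/4 ✓
Unsatisfied: (3,5), (4,2), (4,5), (5,3) — 4 in total.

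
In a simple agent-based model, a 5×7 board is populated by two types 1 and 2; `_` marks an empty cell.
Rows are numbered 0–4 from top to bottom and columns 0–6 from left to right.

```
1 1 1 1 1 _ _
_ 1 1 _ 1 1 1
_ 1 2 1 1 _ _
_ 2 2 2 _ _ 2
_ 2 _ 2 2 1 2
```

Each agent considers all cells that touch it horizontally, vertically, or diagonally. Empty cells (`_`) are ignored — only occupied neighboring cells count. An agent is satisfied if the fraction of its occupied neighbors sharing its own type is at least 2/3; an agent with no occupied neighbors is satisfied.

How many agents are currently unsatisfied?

6

Row 0: (0,0)1 2/2 ok · (0,1)1 4/4 ok · (0,2)1 4/4 ok · (0,3)1 4/4 ok · (0,4)1 3/3 ok
Row 1: (1,1)1 5/6 ok · (1,2)1 6/7 ok · (1,4)1 5/5 ok · (1,5)1 4/4 ok · (1,6)1 1/1 ok
Row 2: (2,1)1 2/5 unhappy · (2,2)2 3/7 unhappy · (2,3)1 3/6 unhappy · (2,4)1 3/4 ok
Row 3: (3,1)2 3/4 ok · (3,2)2 5/7 ok · (3,3)2 4/6 ok · (3,6)2 1/2 unhappy
Row 4: (4,1)2 2/2 ok · (4,3)2 3/3 ok · (4,4)2 2/3 ok · (4,5)1 0/3 unhappy · (4,6)2 1/2 unhappy
Unsatisfied: (2,1), (2,2), (2,3), (3,6), (4,5), (4,6) — 6 in total.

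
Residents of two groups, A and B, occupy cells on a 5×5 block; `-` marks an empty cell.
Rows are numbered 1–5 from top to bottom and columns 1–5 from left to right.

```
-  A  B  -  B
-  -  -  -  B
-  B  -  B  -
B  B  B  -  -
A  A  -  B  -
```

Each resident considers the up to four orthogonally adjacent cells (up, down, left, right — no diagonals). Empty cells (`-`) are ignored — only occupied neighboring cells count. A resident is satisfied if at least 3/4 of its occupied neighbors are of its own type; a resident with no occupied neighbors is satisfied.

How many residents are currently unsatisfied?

Row 1: (1,2)A 0/1 not · (1,3)B 0/1 not · (1,5)B 1/1 satisfied
Row 2: (2,5)B 1/1 satisfied
Row 3: (3,2)B 1/1 satisfied · (3,4)B 0/0 satisfied
Row 4: (4,1)B 1/2 not · (4,2)B 3/4 satisfied · (4,3)B 1/1 satisfied
Row 5: (5,1)A 1/2 not · (5,2)A 1/2 not · (5,4)B 0/0 satisfied
Unsatisfied: (1,2), (1,3), (4,1), (5,1), (5,2) — 5 in total.

5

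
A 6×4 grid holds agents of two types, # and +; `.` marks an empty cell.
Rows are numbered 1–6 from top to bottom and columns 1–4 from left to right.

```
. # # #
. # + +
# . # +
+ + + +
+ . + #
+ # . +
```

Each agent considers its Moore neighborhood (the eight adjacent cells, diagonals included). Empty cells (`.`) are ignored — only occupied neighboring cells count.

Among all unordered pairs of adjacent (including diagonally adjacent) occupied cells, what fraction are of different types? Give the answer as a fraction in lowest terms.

1/2

Scan each occupied cell's neighbors to the right and below (and the two forward diagonals) so each pair is counted once.
From row 1: 5 unlike of 9 pairs (running 5/9).
From row 2: 3 unlike of 8 pairs (running 8/17).
From row 3: 6 unlike of 8 pairs (running 14/25).
From row 4: 2 unlike of 10 pairs (running 16/35).
From row 5: 4 unlike of 6 pairs (running 20/41).
From row 6: 1 unlike of 1 pairs (running 21/42).
Total adjacent occupied pairs: 42; unlike-type pairs: 21.
21/42 reduces to 1/2.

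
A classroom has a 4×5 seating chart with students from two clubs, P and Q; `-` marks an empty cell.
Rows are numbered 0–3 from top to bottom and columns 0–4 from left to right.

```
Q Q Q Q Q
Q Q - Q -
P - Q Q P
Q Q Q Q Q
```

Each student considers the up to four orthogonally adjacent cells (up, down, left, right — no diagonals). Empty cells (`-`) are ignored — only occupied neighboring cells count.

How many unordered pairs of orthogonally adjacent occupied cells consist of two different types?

Scan each occupied cell's neighbors to the right and below so each pair is counted once.
From row 0: 0 unlike of 7 pairs (running 0/7).
From row 1: 1 unlike of 3 pairs (running 1/10).
From row 2: 3 unlike of 6 pairs (running 4/16).
From row 3: 0 unlike of 4 pairs (running 4/20).
Total adjacent occupied pairs: 20; unlike-type pairs: 4.

4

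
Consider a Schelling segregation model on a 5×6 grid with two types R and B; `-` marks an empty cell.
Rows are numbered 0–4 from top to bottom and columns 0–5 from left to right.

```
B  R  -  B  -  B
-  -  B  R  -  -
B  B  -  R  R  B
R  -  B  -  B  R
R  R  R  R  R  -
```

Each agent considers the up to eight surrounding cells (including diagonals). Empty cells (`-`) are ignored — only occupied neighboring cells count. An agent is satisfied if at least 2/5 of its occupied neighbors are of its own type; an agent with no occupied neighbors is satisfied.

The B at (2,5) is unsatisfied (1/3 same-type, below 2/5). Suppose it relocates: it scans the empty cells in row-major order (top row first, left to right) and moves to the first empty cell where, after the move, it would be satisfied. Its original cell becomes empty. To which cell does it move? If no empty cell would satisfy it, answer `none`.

Vacating (2,5). Empty cells in order:
  (0,2): 2/4 same-type → satisfied — stop here.

(0,2)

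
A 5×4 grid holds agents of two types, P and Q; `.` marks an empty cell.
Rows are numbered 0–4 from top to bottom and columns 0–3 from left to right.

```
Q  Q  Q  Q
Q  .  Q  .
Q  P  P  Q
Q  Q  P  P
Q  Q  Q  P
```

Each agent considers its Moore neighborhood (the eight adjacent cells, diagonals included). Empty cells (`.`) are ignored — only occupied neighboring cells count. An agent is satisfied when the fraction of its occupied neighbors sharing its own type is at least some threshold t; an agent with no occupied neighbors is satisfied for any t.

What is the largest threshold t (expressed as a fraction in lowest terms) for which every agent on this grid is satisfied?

Row 0: (0,0)Q 2/2 · (0,1)Q 4/4 · (0,2)Q 3/3 · (0,3)Q 2/2
Row 1: (1,0)Q 3/4 · (1,2)Q 4/6
Row 2: (2,0)Q 3/4 · (2,1)P 2/7 · (2,2)P 3/6 · (2,3)Q 1/4
Row 3: (3,0)Q 4/5 · (3,1)Q 5/8 · (3,2)P 4/8 · (3,3)P 3/5
Row 4: (4,0)Q 3/3 · (4,1)Q 4/5 · (4,2)Q 2/5 · (4,3)P 2/3
The smallest same-type fraction is 1/4 at (2,3), which reduces to 1/4. Any threshold above that leaves this agent unsatisfied.

1/4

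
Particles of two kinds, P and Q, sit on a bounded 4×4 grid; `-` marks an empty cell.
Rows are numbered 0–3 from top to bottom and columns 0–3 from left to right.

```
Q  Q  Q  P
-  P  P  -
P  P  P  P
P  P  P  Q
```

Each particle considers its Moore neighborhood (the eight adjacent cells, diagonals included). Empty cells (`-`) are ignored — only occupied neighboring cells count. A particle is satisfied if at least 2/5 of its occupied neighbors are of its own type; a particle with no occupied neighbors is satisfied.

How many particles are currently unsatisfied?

2

Row 0: (0,0)Q 1/2 ✓ · (0,1)Q 2/4 ✓ · (0,2)Q 1/4 ✗ · (0,3)P 1/2 ✓
Row 1: (1,1)P 4/7 ✓ · (1,2)P 5/7 ✓
Row 2: (2,0)P 4/4 ✓ · (2,1)P 7/7 ✓ · (2,2)P 6/7 ✓ · (2,3)P 3/4 ✓
Row 3: (3,0)P 3/3 ✓ · (3,1)P 5/5 ✓ · (3,2)P 4/5 ✓ · (3,3)Q 0/3 ✗
Unsatisfied: (0,2), (3,3) — 2 in total.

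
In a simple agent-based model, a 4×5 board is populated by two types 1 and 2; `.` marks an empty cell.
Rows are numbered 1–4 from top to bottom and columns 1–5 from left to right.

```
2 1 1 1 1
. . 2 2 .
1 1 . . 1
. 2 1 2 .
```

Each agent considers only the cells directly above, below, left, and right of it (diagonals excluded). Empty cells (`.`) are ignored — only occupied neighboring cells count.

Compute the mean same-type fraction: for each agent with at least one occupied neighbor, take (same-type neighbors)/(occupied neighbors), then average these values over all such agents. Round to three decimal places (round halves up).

(1,1)2 0/1
(1,2)1 1/2
(1,3)1 2/3
(1,4)1 2/3
(1,5)1 1/1
(2,3)2 1/2
(2,4)2 1/2
(3,1)1 1/1
(3,2)1 1/2
(3,5)1 — no occupied neighbors
(4,2)2 0/2
(4,3)1 0/2
(4,4)2 0/1
Sum over 12 agents: 0/1 + 1/2 + 2/3 + 2/3 + 1/1 + 1/2 + 1/2 + 1/1 + 1/2 + 0/2 + 0/2 + 0/1 = 16/3; mean = 16/3 ÷ 12 = 4/9 = 0.444444… → 0.444.

0.444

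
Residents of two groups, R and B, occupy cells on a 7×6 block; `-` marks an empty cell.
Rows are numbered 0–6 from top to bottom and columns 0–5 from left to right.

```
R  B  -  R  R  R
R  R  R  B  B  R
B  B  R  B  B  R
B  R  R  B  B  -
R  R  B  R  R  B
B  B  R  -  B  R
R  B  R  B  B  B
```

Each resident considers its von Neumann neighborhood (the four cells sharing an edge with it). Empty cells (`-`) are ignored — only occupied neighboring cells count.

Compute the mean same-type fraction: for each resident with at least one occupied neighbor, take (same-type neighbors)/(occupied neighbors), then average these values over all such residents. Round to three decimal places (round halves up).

0.453

(0,0)R 1/2
(0,1)B 0/2
(0,3)R 1/2
(0,4)R 2/3
(0,5)R 2/2
(1,0)R 2/3
(1,1)R 2/4
(1,2)R 2/3
(1,3)B 2/4
(1,4)B 2/4
(1,5)R 2/3
(2,0)B 2/3
(2,1)B 1/4
(2,2)R 2/4
(2,3)B 3/4
(2,4)B 3/4
(2,5)R 1/2
(3,0)B 1/3
(3,1)R 2/4
(3,2)R 2/4
(3,3)B 2/4
(3,4)B 2/3
(4,0)R 1/3
(4,1)R 2/4
(4,2)B 0/4
(4,3)R 1/3
(4,4)R 1/4
(4,5)B 0/2
(5,0)B 1/3
(5,1)B 2/4
(5,2)R 1/3
(5,4)B 1/3
(5,5)R 0/3
(6,0)R 0/2
(6,1)B 1/3
(6,2)R 1/3
(6,3)B 1/2
(6,4)B 3/3
(6,5)B 1/2
Sum over 39 residents: 1/2 + 0/2 + 1/2 + 2/3 + 2/2 + 2/3 + 2/4 + 2/3 + 2/4 + 2/4 + 2/3 + 2/3 + 1/4 + 2/4 + 3/4 + 3/4 + 1/2 + 1/3 + 2/4 + 2/4 + 2/4 + 2/3 + 1/3 + 2/4 + 0/4 + 1/3 + 1/4 + 0/2 + 1/3 + 2/4 + 1/3 + 1/3 + 0/3 + 0/2 + 1/3 + 1/3 + 1/2 + 3/3 + 1/2 = 53/3; mean = 53/3 ÷ 39 = 53/117 = 0.452991… → 0.453.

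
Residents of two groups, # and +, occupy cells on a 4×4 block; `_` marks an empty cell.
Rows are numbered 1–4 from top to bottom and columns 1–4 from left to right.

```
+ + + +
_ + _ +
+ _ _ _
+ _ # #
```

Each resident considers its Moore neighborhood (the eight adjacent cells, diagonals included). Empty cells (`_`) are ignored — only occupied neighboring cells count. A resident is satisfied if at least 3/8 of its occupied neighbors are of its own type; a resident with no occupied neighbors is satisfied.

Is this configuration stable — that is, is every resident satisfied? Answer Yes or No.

(1,1)+ 2/2 satisfied
(1,2)+ 3/3 satisfied
(1,3)+ 4/4 satisfied
(1,4)+ 2/2 satisfied
(2,2)+ 4/4 satisfied
(2,4)+ 2/2 satisfied
(3,1)+ 2/2 satisfied
(4,1)+ 1/1 satisfied
(4,3)# 1/1 satisfied
(4,4)# 1/1 satisfied
All meet the threshold, so the configuration is stable.

Yes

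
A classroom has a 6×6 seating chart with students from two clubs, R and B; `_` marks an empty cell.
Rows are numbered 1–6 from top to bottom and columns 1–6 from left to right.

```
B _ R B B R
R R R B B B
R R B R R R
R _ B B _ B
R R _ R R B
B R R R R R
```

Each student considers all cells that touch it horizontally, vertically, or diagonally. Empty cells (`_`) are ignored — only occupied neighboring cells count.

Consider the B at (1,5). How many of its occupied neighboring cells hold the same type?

Occupied neighbors of (1,5): (1,4)=B, (1,6)=R, (2,4)=B, (2,5)=B, (2,6)=B.
Same type (B): 4 of 5.

4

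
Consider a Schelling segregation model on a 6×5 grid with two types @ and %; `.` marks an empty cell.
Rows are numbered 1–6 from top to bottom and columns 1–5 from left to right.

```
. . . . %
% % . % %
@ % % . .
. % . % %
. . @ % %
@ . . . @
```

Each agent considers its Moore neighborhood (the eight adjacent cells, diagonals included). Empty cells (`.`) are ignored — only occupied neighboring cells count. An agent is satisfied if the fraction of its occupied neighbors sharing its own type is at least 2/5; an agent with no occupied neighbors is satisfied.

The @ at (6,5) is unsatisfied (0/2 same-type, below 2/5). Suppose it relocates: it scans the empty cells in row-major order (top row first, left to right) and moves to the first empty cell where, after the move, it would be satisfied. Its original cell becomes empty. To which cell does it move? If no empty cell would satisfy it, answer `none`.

(5,1)

Vacating (6,5). Empty cells in order:
  (1,1): 0/2 same-type → still unsatisfied.
  (1,2): 0/2 same-type → still unsatisfied.
  (1,3): 0/2 same-type → still unsatisfied.
  (1,4): 0/3 same-type → still unsatisfied.
  (2,3): 0/4 same-type → still unsatisfied.
  (3,4): 0/5 same-type → still unsatisfied.
  (3,5): 0/4 same-type → still unsatisfied.
  (4,1): 1/3 same-type → still unsatisfied.
  (4,3): 1/6 same-type → still unsatisfied.
  (5,1): 1/2 same-type → satisfied — stop here.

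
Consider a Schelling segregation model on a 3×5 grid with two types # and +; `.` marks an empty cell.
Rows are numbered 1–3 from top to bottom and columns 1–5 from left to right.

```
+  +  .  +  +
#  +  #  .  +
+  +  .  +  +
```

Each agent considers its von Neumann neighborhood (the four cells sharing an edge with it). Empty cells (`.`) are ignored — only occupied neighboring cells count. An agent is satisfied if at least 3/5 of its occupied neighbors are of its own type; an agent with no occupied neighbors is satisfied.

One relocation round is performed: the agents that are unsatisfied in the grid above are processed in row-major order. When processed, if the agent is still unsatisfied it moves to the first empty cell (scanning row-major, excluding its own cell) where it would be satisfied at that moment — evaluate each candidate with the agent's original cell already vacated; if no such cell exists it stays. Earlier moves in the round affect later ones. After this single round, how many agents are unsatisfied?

Initially unsatisfied (in order): (1,1), (2,1), (2,2), (2,3), (3,1).
  (1,1) → (1,3).
  (2,1): no empty cell satisfies it; stays.
  (2,2) → (2,4).
  (2,3): no empty cell satisfies it; stays.
  (3,1) → (3,3).
Resulting grid:
. + + + +
# . # + +
. + + + +
Unsatisfied now: (2,3).

1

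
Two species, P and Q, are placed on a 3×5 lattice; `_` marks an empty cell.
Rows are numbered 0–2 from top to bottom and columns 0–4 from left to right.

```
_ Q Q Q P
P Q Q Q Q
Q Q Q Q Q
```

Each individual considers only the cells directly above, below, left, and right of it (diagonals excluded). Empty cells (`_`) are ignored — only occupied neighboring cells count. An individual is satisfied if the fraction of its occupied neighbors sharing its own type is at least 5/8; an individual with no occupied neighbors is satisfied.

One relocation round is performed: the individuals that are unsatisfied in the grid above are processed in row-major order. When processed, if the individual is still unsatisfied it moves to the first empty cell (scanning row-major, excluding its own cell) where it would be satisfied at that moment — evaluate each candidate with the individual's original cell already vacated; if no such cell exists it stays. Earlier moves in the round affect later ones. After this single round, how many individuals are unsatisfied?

3

Initially unsatisfied (in order): (0,4), (1,0), (2,0).
  (0,4): no empty cell satisfies it; stays.
  (1,0): no empty cell satisfies it; stays.
  (2,0): no empty cell satisfies it; stays.
Resulting grid:
_ Q Q Q P
P Q Q Q Q
Q Q Q Q Q
Unsatisfied now: (0,4), (1,0), (2,0).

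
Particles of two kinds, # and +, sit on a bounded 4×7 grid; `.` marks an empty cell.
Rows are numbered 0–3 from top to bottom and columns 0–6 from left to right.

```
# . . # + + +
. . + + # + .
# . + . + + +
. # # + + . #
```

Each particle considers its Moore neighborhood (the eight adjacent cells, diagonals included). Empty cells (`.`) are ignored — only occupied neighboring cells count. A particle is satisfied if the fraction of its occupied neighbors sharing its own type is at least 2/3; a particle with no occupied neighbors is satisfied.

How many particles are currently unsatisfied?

6

Row 0: (0,0)# 0/0 satisfied · (0,3)# 1/4 not · (0,4)+ 3/5 not · (0,5)+ 3/4 satisfied · (0,6)+ 2/2 satisfied
Row 1: (1,2)+ 2/3 satisfied · (1,3)+ 4/6 satisfied · (1,4)# 1/7 not · (1,5)+ 6/7 satisfied
Row 2: (2,0)# 1/1 satisfied · (2,2)+ 3/5 not · (2,4)+ 5/6 satisfied · (2,5)+ 4/6 satisfied · (2,6)+ 2/3 satisfied
Row 3: (3,1)# 2/3 satisfied · (3,2)# 1/3 not · (3,3)+ 3/4 satisfied · (3,4)+ 3/3 satisfied · (3,6)# 0/2 not
Unsatisfied: (0,3), (0,4), (1,4), (2,2), (3,2), (3,6) — 6 in total.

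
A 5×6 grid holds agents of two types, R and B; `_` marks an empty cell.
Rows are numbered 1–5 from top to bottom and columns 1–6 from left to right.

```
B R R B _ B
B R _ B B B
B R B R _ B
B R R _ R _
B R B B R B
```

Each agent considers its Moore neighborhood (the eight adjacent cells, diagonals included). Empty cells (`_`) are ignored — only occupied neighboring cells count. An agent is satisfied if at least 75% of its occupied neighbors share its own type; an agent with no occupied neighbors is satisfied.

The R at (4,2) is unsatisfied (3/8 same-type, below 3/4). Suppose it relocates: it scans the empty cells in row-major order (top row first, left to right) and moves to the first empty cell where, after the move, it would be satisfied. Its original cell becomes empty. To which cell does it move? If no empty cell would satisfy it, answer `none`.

Vacating (4,2). Empty cells in order:
  (1,5): 0/5 same-type → still unsatisfied.
  (2,3): 5/8 same-type → still unsatisfied.
  (3,5): 2/6 same-type → still unsatisfied.
  (4,4): 4/7 same-type → still unsatisfied.
  (4,6): 2/4 same-type → still unsatisfied.

none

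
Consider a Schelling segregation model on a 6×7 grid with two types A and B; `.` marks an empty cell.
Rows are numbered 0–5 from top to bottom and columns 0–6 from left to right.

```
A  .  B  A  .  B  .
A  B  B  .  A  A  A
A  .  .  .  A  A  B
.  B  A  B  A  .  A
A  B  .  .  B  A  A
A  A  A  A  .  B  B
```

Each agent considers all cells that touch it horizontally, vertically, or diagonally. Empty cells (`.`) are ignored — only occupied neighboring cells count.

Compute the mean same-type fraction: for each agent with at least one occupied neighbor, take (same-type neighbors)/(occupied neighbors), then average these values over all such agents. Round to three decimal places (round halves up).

0.484

(0,0)A 1/2
(0,2)B 2/3
(0,3)A 1/3
(0,5)B 0/3
(1,0)A 2/3
(1,1)B 2/5
(1,2)B 2/3
(1,4)A 4/5
(1,5)A 4/6
(1,6)A 2/4
(2,0)A 1/3
(2,4)A 4/5
(2,5)A 6/7
(2,6)B 0/4
(3,1)B 1/4
(3,2)A 0/3
(3,3)B 1/4
(3,4)A 3/5
(3,6)A 3/4
(4,0)A 2/4
(4,1)B 1/6
(4,4)B 2/5
(4,5)A 3/6
(4,6)A 2/4
(5,0)A 2/3
(5,1)A 3/4
(5,2)A 2/3
(5,3)A 1/2
(5,5)B 2/4
(5,6)B 1/3
Sum over 30 agents: 1/2 + 2/3 + 1/3 + 0/3 + 2/3 + 2/5 + 2/3 + 4/5 + 4/6 + 2/4 + 1/3 + 4/5 + 6/7 + 0/4 + 1/4 + 0/3 + 1/4 + 3/5 + 3/4 + 2/4 + 1/6 + 2/5 + 3/6 + 2/4 + 2/3 + 3/4 + 2/3 + 1/2 + 2/4 + 1/3 = 305/21; mean = 305/21 ÷ 30 = 61/126 = 0.484126… → 0.484.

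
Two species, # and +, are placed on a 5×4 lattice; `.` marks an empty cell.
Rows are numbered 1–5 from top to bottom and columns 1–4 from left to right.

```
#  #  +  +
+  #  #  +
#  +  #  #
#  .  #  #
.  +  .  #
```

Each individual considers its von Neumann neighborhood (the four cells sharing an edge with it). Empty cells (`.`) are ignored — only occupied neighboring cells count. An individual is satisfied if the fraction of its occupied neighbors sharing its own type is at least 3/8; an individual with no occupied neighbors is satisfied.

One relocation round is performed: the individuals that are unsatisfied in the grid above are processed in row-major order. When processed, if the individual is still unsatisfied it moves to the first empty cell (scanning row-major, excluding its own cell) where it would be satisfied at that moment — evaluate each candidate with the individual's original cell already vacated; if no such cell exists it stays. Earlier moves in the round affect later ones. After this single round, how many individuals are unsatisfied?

Initially unsatisfied (in order): (1,3), (2,1), (2,4), (3,1), (3,2).
  (1,3) → (4,2).
  (2,1) → (5,1).
  (2,4): no empty cell satisfies it; stays.
  (3,1): now satisfied by earlier moves; stays.
  (3,2): no empty cell satisfies it; stays.
Resulting grid:
# # . +
. # # +
# + # #
# + # #
+ + . #
Unsatisfied now: (2,4), (3,2), (4,1).

3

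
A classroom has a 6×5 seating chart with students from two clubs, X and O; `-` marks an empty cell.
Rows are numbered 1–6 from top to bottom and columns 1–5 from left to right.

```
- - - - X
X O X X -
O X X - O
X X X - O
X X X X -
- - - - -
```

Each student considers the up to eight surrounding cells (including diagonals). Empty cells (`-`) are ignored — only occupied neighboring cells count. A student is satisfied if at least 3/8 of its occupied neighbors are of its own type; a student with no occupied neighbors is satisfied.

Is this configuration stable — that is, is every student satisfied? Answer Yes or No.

No

Row 1: (1,5)X 1/1 ✓
Row 2: (2,1)X 1/3 ✗ · (2,2)O 1/5 ✗ · (2,3)X 3/4 ✓ · (2,4)X 3/4 ✓
Row 3: (3,1)O 1/5 ✗ · (3,2)X 6/8 ✓ · (3,3)X 5/6 ✓ · (3,5)O 1/2 ✓
Row 4: (4,1)X 4/5 ✓ · (4,2)X 7/8 ✓ · (4,3)X 6/6 ✓ · (4,5)O 1/2 ✓
Row 5: (5,1)X 3/3 ✓ · (5,2)X 5/5 ✓ · (5,3)X 4/4 ✓ · (5,4)X 2/3 ✓
For instance (2,1) has only 1/3 same-type neighbors, below 3/8.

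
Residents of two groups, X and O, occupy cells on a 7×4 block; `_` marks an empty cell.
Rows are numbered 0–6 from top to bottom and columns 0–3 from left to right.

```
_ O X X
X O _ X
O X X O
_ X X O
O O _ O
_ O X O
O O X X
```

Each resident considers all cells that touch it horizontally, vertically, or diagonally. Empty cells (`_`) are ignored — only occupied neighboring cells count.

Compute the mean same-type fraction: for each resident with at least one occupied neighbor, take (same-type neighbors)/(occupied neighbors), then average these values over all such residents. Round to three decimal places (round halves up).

Row 0: (0,1)O 1/3 · (0,2)X 2/4 · (0,3)X 2/2
Row 1: (1,0)X 1/4 · (1,1)O 2/6 · (1,3)X 3/4
Row 2: (2,0)O 1/4 · (2,1)X 4/6 · (2,2)X 4/7 · (2,3)O 1/4
Row 3: (3,1)X 3/6 · (3,2)X 3/7 · (3,3)O 2/4
Row 4: (4,0)O 2/3 · (4,1)O 2/5 · (4,3)O 2/4
Row 5: (5,1)O 4/6 · (5,2)X 2/7 · (5,3)O 1/4
Row 6: (6,0)O 2/2 · (6,1)O 2/4 · (6,2)X 2/5 · (6,3)X 2/3
Sum over 23 residents: 1/3 + 2/4 + 2/2 + 1/4 + 2/6 + 3/4 + 1/4 + 4/6 + 4/7 + 1/4 + 3/6 + 3/7 + 2/4 + 2/3 + 2/5 + 2/4 + 4/6 + 2/7 + 1/4 + 2/2 + 2/4 + 2/5 + 2/3 = 4901/420; mean = 4901/420 ÷ 23 = 4901/9660 = 0.507349… → 0.507.

0.507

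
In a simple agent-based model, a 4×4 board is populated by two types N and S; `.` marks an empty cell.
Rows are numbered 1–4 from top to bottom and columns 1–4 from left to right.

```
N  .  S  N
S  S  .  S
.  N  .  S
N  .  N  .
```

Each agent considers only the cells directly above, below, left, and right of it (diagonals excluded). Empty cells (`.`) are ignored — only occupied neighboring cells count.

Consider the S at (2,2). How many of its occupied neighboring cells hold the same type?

Occupied neighbors of (2,2): (3,2)=N, (2,1)=S.
Same type (S): 1 of 2.

1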